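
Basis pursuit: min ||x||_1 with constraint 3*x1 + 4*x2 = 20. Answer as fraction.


Axis intercepts:
  x1 = 20/3, x2 = 0: L1 = 20/3
  x1 = 0, x2 = 5: L1 = 5
x* = (0, 5)
||x*||_1 = 5.

5


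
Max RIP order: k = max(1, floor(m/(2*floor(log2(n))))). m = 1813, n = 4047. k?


floor(log2(4047)) = 11.
2*11 = 22.
m/(2*floor(log2(n))) = 1813/22 ≈ 82.4091.
floor = 82.
k = max(1, 82) = 82.

82


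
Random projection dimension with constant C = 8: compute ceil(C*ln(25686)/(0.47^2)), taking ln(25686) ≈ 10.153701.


ln(25686) ≈ 10.153701.
eps^2 = 0.47^2 = 0.2209.
C*ln(N)/eps^2 ≈ 8*10.153701/0.2209 ≈ 367.7212.
m = ceil(367.7212) = 368.

368


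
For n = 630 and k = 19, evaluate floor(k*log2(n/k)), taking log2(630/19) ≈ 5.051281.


log2(n/k) = log2(630/19) ≈ 5.051281.
k*log2(n/k) ≈ 19*5.051281 = 95.974339.
floor(95.974339) = 95.

95


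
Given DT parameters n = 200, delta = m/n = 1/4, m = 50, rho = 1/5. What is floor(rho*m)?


m = 1/4*200 = 50.
rho = 1/5.
rho*m = 1/5*50 = 10.
k = floor(10) = 10.

10


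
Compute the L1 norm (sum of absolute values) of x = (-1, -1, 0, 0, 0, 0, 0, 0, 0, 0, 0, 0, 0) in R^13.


Non-zero entries: [(0, -1), (1, -1)]
Absolute values: [1, 1]
||x||_1 = sum = 2.

2


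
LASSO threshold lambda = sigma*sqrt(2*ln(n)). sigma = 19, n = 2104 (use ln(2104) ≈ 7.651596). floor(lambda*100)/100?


ln(2104) ≈ 7.651596.
2*ln(n) ≈ 15.303192.
sqrt(2*ln(n)) ≈ sqrt(15.303192) ≈ 3.911929.
lambda ≈ 19*3.911929 = 74.326651.
floor(lambda*100)/100 = 74.32.

74.32


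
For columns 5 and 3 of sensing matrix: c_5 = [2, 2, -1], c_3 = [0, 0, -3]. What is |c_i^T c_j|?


Inner product: 2*0 + 2*0 + -1*-3
Products: [0, 0, 3]
Sum = 3.
|dot| = 3.

3


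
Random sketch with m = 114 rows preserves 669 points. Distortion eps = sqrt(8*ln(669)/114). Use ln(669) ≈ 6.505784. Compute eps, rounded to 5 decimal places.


ln(669) ≈ 6.505784.
8*ln(N)/m ≈ 8*6.505784/114 ≈ 0.45654625.
eps = sqrt(0.45654625) ≈ 0.6756821 ≈ 0.67568.

0.67568


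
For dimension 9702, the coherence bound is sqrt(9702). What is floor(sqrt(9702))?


98^2 = 9604 <= 9702 < 9801 = 99^2, so 98 <= sqrt(9702) < 99.
floor(sqrt(9702)) = 98.

98


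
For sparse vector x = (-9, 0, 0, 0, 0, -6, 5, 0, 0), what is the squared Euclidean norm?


Non-zero entries: [(0, -9), (5, -6), (6, 5)]
Squares: [81, 36, 25]
||x||_2^2 = sum = 142.

142


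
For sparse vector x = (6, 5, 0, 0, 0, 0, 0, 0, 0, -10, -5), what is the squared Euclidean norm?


Non-zero entries: [(0, 6), (1, 5), (9, -10), (10, -5)]
Squares: [36, 25, 100, 25]
||x||_2^2 = sum = 186.

186


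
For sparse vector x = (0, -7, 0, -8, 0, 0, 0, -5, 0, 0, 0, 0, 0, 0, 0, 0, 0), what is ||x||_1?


Non-zero entries: [(1, -7), (3, -8), (7, -5)]
Absolute values: [7, 8, 5]
||x||_1 = sum = 20.

20


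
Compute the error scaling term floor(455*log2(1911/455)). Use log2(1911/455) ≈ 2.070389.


log2(n/k) = log2(1911/455) ≈ 2.070389.
k*log2(n/k) ≈ 455*2.070389 = 942.026995.
floor(942.026995) = 942.

942


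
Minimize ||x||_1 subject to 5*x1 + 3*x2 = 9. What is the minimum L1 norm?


Axis intercepts:
  x1 = 9/5, x2 = 0: L1 = 9/5
  x1 = 0, x2 = 3: L1 = 3
x* = (9/5, 0)
||x*||_1 = 9/5.

9/5


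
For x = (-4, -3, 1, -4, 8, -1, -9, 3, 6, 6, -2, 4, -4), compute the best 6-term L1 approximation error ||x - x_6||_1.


Sorted |x_i| descending: [9, 8, 6, 6, 4, 4, 4, 4, 3, 3, 2, 1, 1]
Keep top 6: [9, 8, 6, 6, 4, 4]
Tail entries: [4, 4, 3, 3, 2, 1, 1]
L1 error = sum of tail = 18.

18


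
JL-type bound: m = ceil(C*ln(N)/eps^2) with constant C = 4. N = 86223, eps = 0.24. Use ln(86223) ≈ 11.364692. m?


ln(86223) ≈ 11.364692.
eps^2 = 0.24^2 = 0.0576.
C*ln(N)/eps^2 ≈ 4*11.364692/0.0576 ≈ 789.2147.
m = ceil(789.2147) = 790.

790


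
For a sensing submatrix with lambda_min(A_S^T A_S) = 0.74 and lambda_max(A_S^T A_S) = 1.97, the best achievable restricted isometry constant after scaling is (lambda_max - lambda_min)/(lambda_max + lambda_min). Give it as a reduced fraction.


lambda_max - lambda_min = 1.97 - 0.74 = 1.23.
lambda_max + lambda_min = 1.97 + 0.74 = 2.71.
delta = 1.23/2.71 = 123/271.

123/271


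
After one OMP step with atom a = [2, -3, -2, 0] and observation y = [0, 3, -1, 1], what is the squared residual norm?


a^T a = 17.
a^T y = -7.
coeff = -7/17 = -7/17.
||r||^2 = 138/17.

138/17


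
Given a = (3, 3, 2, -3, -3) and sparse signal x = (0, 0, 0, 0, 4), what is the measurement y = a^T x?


Non-zero terms: ['-3*4']
Products: [-12]
y = sum = -12.

-12


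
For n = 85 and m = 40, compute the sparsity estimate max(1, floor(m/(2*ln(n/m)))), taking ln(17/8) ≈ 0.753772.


n/m = 85/40 = 17/8.
ln(n/m) ≈ 0.753772.
2*ln(n/m) ≈ 1.507544.
m/(2*ln(n/m)) ≈ 40/1.507544 ≈ 26.5332.
floor = 26.
k_max = max(1, 26) = 26.

26


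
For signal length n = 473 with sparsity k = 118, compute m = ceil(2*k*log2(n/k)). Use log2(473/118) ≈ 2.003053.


log2(n/k) = log2(473/118) ≈ 2.003053.
2*k*log2(n/k) ≈ 2*118*2.003053 = 472.720508.
m = ceil(472.720508) = 473.

473


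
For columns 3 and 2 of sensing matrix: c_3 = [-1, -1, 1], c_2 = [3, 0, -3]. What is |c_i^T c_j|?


Inner product: -1*3 + -1*0 + 1*-3
Products: [-3, 0, -3]
Sum = -6.
|dot| = 6.

6


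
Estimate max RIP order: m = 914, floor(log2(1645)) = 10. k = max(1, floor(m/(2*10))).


floor(log2(1645)) = 10.
2*10 = 20.
m/(2*floor(log2(n))) = 914/20 ≈ 45.7.
floor = 45.
k = max(1, 45) = 45.

45


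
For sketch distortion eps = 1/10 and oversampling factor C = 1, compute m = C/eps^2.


1/eps = 10.
(1/eps)^2 = 100.
m = 1*100 = 100.

100


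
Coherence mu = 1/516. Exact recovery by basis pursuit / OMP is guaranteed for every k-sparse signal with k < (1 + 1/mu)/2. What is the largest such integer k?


1/mu = 516.
1 + 1/mu = 517.
(1 + 1/mu)/2 = 258.5 is not an integer, so k_max = floor(258.5) = 258.

258


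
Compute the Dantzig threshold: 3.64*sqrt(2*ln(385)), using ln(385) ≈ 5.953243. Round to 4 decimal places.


ln(385) ≈ 5.953243.
2*ln(n) ≈ 11.906486.
sqrt(2*ln(n)) ≈ sqrt(11.906486) ≈ 3.450578.
threshold ≈ 3.64*3.450578 = 12.56010392 ≈ 12.5601.

12.5601


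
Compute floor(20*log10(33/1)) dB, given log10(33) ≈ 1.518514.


||x||/||e|| = 33/1 = 33.
log10(33) ≈ 1.518514.
20*log10(||x||/||e||) ≈ 20*1.518514 = 30.37028.
floor(30.37028) = 30.

30


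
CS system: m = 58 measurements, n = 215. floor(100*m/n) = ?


100*m/n = 100*58/215 ≈ 26.9767.
floor = 26.

26


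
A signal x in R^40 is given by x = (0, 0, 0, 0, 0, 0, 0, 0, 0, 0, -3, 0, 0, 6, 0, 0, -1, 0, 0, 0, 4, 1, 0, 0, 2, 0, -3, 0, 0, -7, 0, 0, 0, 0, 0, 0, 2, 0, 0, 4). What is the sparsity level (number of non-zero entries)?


Non-zero positions: [10, 13, 16, 20, 21, 24, 26, 29, 36, 39].
Sparsity = 10.

10


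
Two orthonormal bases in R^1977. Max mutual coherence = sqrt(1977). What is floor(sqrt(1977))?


44^2 = 1936 <= 1977 < 2025 = 45^2, so 44 <= sqrt(1977) < 45.
floor(sqrt(1977)) = 44.

44


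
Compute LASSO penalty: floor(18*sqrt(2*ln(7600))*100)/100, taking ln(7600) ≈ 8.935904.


ln(7600) ≈ 8.935904.
2*ln(n) ≈ 17.871808.
sqrt(2*ln(n)) ≈ sqrt(17.871808) ≈ 4.227506.
lambda ≈ 18*4.227506 = 76.095108.
floor(lambda*100)/100 = 76.09.

76.09


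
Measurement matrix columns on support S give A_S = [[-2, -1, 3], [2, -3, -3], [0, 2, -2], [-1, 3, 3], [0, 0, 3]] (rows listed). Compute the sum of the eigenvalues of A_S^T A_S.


Sum of eigenvalues of A_S^T A_S = trace(A_S^T A_S) = sum of squared column norms of A_S.
A_S^T A_S diagonal: [9, 23, 40].
trace = 9 + 23 + 40 = 72.

72


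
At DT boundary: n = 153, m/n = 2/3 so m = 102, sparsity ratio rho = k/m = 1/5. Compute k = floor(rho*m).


m = 2/3*153 = 102.
rho = 1/5.
rho*m = 1/5*102 = 20.4.
k = floor(20.4) = 20.

20


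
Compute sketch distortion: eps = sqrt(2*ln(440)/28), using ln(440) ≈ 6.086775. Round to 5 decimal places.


ln(440) ≈ 6.086775.
2*ln(N)/m ≈ 2*6.086775/28 ≈ 0.43476964.
eps = sqrt(0.43476964) ≈ 0.6593706 ≈ 0.65937.

0.65937


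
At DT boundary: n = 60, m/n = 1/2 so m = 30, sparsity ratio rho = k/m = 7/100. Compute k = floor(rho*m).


m = 1/2*60 = 30.
rho = 7/100.
rho*m = 7/100*30 = 2.1.
k = floor(2.1) = 2.

2


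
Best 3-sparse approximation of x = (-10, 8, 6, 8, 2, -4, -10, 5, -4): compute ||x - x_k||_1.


Sorted |x_i| descending: [10, 10, 8, 8, 6, 5, 4, 4, 2]
Keep top 3: [10, 10, 8]
Tail entries: [8, 6, 5, 4, 4, 2]
L1 error = sum of tail = 29.

29


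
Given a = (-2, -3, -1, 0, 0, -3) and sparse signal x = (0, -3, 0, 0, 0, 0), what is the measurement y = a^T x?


Non-zero terms: ['-3*-3']
Products: [9]
y = sum = 9.

9


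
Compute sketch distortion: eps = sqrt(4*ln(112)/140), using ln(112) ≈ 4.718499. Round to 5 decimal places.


ln(112) ≈ 4.718499.
4*ln(N)/m ≈ 4*4.718499/140 ≈ 0.13481426.
eps = sqrt(0.13481426) ≈ 0.3671706 ≈ 0.36717.

0.36717


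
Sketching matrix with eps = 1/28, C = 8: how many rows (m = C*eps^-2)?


1/eps = 28.
(1/eps)^2 = 784.
m = 8*784 = 6272.

6272


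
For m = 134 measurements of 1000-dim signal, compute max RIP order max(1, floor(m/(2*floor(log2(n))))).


floor(log2(1000)) = 9.
2*9 = 18.
m/(2*floor(log2(n))) = 134/18 ≈ 7.4444.
floor = 7.
k = max(1, 7) = 7.

7


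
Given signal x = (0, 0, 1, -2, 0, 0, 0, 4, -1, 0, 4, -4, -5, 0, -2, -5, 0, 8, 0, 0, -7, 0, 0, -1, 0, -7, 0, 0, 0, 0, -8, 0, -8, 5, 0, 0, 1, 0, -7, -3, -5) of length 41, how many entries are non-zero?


Non-zero positions: [2, 3, 7, 8, 10, 11, 12, 14, 15, 17, 20, 23, 25, 30, 32, 33, 36, 38, 39, 40].
Sparsity = 20.

20


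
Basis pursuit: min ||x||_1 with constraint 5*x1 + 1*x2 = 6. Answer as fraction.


Axis intercepts:
  x1 = 6/5, x2 = 0: L1 = 6/5
  x1 = 0, x2 = 6: L1 = 6
x* = (6/5, 0)
||x*||_1 = 6/5.

6/5


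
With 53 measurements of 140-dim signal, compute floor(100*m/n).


100*m/n = 100*53/140 ≈ 37.8571.
floor = 37.

37


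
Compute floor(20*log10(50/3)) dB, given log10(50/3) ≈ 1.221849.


||x||/||e|| = 50/3.
log10(50/3) ≈ 1.221849.
20*log10(||x||/||e||) ≈ 20*1.221849 = 24.43698.
floor(24.43698) = 24.

24


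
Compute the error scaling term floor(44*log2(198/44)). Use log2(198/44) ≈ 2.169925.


log2(n/k) = log2(198/44) ≈ 2.169925.
k*log2(n/k) ≈ 44*2.169925 = 95.4767.
floor(95.4767) = 95.

95


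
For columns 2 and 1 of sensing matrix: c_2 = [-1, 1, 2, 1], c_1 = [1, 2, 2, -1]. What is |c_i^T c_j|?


Inner product: -1*1 + 1*2 + 2*2 + 1*-1
Products: [-1, 2, 4, -1]
Sum = 4.
|dot| = 4.

4


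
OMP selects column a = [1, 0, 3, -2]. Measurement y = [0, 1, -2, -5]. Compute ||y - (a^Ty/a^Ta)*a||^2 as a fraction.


a^T a = 14.
a^T y = 4.
coeff = 4/14 = 2/7.
||r||^2 = 202/7.

202/7


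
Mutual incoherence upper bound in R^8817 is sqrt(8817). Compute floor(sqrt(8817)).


93^2 = 8649 <= 8817 < 8836 = 94^2, so 93 <= sqrt(8817) < 94.
floor(sqrt(8817)) = 93.

93


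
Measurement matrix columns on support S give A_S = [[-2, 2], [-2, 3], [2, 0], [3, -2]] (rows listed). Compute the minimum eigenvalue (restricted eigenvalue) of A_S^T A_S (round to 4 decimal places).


A_S^T A_S = [[21, -16], [-16, 17]].
trace = 38.
det = 101.
disc = trace^2 - 4*det = 1444 - 4*101 = 1040.
sqrt(1040) ≈ 32.249031.
lam_min = (38 - sqrt(1040))/2 ≈ (38 - 32.249031)/2 = 2.8754845 ≈ 2.8755.

2.8755


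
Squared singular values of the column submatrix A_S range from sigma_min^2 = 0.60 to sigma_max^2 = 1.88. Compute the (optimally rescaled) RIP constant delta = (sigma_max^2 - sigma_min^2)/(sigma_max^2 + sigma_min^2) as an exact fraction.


lambda_max - lambda_min = 1.88 - 0.60 = 1.28.
lambda_max + lambda_min = 1.88 + 0.60 = 2.48.
delta = 1.28/2.48 = 128/248 = 16/31.

16/31


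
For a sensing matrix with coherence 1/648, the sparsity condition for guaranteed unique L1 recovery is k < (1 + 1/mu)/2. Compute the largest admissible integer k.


1/mu = 648.
1 + 1/mu = 649.
(1 + 1/mu)/2 = 324.5 is not an integer, so k_max = floor(324.5) = 324.

324


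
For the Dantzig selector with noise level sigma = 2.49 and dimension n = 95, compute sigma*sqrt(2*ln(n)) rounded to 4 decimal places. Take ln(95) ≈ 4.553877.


ln(95) ≈ 4.553877.
2*ln(n) ≈ 9.107754.
sqrt(2*ln(n)) ≈ sqrt(9.107754) ≈ 3.017906.
threshold ≈ 2.49*3.017906 = 7.51458594 ≈ 7.5146.

7.5146


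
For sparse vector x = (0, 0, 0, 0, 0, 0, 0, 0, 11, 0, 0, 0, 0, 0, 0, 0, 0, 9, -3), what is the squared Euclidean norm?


Non-zero entries: [(8, 11), (17, 9), (18, -3)]
Squares: [121, 81, 9]
||x||_2^2 = sum = 211.

211


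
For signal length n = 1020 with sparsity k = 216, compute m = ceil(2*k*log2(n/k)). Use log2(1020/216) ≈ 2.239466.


log2(n/k) = log2(1020/216) ≈ 2.239466.
2*k*log2(n/k) ≈ 2*216*2.239466 = 967.449312.
m = ceil(967.449312) = 968.

968


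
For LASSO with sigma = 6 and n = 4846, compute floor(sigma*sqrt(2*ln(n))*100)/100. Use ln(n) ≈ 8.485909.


ln(4846) ≈ 8.485909.
2*ln(n) ≈ 16.971818.
sqrt(2*ln(n)) ≈ sqrt(16.971818) ≈ 4.119687.
lambda ≈ 6*4.119687 = 24.718122.
floor(lambda*100)/100 = 24.71.

24.71


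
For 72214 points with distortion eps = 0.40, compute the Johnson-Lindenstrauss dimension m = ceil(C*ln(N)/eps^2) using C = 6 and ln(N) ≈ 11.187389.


ln(72214) ≈ 11.187389.
eps^2 = 0.40^2 = 0.16.
C*ln(N)/eps^2 ≈ 6*11.187389/0.16 ≈ 419.5271.
m = ceil(419.5271) = 420.

420


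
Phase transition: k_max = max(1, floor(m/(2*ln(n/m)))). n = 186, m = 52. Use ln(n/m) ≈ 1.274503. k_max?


n/m = 186/52 = 93/26.
ln(n/m) ≈ 1.274503.
2*ln(n/m) ≈ 2.549006.
m/(2*ln(n/m)) ≈ 52/2.549006 ≈ 20.4001.
floor = 20.
k_max = max(1, 20) = 20.

20


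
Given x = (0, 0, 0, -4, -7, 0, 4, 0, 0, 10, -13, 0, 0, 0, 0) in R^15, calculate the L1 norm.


Non-zero entries: [(3, -4), (4, -7), (6, 4), (9, 10), (10, -13)]
Absolute values: [4, 7, 4, 10, 13]
||x||_1 = sum = 38.

38


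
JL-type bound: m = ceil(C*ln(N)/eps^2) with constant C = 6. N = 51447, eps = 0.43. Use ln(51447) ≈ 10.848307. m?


ln(51447) ≈ 10.848307.
eps^2 = 0.43^2 = 0.1849.
C*ln(N)/eps^2 ≈ 6*10.848307/0.1849 ≈ 352.0273.
m = ceil(352.0273) = 353.

353


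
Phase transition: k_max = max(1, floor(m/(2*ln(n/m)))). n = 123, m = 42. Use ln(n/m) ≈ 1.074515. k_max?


n/m = 123/42 = 41/14.
ln(n/m) ≈ 1.074515.
2*ln(n/m) ≈ 2.14903.
m/(2*ln(n/m)) ≈ 42/2.14903 ≈ 19.5437.
floor = 19.
k_max = max(1, 19) = 19.

19


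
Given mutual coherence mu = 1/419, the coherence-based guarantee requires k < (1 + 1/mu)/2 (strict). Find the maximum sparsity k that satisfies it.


1/mu = 419.
1 + 1/mu = 420.
(1 + 1/mu)/2 = 210 is an integer and the inequality is strict, so k_max = 210 - 1 = 209.

209


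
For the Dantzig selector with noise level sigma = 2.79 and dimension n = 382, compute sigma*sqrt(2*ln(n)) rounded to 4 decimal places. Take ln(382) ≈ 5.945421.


ln(382) ≈ 5.945421.
2*ln(n) ≈ 11.890842.
sqrt(2*ln(n)) ≈ sqrt(11.890842) ≈ 3.44831.
threshold ≈ 2.79*3.44831 = 9.6207849 ≈ 9.6208.

9.6208


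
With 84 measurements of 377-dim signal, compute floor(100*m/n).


100*m/n = 100*84/377 ≈ 22.2812.
floor = 22.

22


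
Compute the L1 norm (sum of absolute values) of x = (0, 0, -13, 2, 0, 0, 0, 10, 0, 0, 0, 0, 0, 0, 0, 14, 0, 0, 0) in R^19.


Non-zero entries: [(2, -13), (3, 2), (7, 10), (15, 14)]
Absolute values: [13, 2, 10, 14]
||x||_1 = sum = 39.

39


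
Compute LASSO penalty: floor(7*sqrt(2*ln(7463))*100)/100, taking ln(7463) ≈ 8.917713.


ln(7463) ≈ 8.917713.
2*ln(n) ≈ 17.835426.
sqrt(2*ln(n)) ≈ sqrt(17.835426) ≈ 4.223201.
lambda ≈ 7*4.223201 = 29.562407.
floor(lambda*100)/100 = 29.56.

29.56


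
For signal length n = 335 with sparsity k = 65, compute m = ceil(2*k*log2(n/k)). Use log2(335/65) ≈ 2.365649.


log2(n/k) = log2(335/65) ≈ 2.365649.
2*k*log2(n/k) ≈ 2*65*2.365649 = 307.53437.
m = ceil(307.53437) = 308.

308


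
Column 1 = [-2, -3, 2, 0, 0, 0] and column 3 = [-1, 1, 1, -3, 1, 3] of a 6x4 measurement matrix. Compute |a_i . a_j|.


Inner product: -2*-1 + -3*1 + 2*1 + 0*-3 + 0*1 + 0*3
Products: [2, -3, 2, 0, 0, 0]
Sum = 1.
|dot| = 1.

1


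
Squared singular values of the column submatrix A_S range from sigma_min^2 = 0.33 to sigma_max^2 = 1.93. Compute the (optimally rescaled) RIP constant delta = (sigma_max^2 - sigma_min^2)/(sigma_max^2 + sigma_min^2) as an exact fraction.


lambda_max - lambda_min = 1.93 - 0.33 = 1.60.
lambda_max + lambda_min = 1.93 + 0.33 = 2.26.
delta = 1.60/2.26 = 160/226 = 80/113.

80/113


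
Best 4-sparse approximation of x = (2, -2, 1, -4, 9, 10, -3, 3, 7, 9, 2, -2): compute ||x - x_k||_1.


Sorted |x_i| descending: [10, 9, 9, 7, 4, 3, 3, 2, 2, 2, 2, 1]
Keep top 4: [10, 9, 9, 7]
Tail entries: [4, 3, 3, 2, 2, 2, 2, 1]
L1 error = sum of tail = 19.

19


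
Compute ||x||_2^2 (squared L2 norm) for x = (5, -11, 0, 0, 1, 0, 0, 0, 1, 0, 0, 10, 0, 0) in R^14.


Non-zero entries: [(0, 5), (1, -11), (4, 1), (8, 1), (11, 10)]
Squares: [25, 121, 1, 1, 100]
||x||_2^2 = sum = 248.

248


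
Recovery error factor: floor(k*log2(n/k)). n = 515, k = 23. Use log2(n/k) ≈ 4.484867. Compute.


log2(n/k) = log2(515/23) ≈ 4.484867.
k*log2(n/k) ≈ 23*4.484867 = 103.151941.
floor(103.151941) = 103.

103


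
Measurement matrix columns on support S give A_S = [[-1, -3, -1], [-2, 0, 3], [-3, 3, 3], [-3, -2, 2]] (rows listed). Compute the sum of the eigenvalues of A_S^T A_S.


Sum of eigenvalues of A_S^T A_S = trace(A_S^T A_S) = sum of squared column norms of A_S.
A_S^T A_S diagonal: [23, 22, 23].
trace = 23 + 22 + 23 = 68.

68


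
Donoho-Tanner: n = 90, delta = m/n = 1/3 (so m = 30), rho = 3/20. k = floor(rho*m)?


m = 1/3*90 = 30.
rho = 3/20.
rho*m = 3/20*30 = 4.5.
k = floor(4.5) = 4.

4


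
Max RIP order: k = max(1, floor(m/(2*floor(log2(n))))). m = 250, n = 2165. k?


floor(log2(2165)) = 11.
2*11 = 22.
m/(2*floor(log2(n))) = 250/22 ≈ 11.3636.
floor = 11.
k = max(1, 11) = 11.

11


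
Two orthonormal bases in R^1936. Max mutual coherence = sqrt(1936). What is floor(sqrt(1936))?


44^2 = 1936 <= 1936 < 2025 = 45^2, so 44 <= sqrt(1936) < 45.
floor(sqrt(1936)) = 44.

44


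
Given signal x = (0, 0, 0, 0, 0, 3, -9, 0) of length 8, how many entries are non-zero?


Non-zero positions: [5, 6].
Sparsity = 2.

2


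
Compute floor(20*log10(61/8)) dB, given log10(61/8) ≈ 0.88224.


||x||/||e|| = 61/8.
log10(61/8) ≈ 0.88224.
20*log10(||x||/||e||) ≈ 20*0.88224 = 17.6448.
floor(17.6448) = 17.

17


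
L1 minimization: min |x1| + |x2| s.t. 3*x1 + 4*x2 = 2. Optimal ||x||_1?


Axis intercepts:
  x1 = 2/3, x2 = 0: L1 = 2/3
  x1 = 0, x2 = 1/2: L1 = 1/2
x* = (0, 1/2)
||x*||_1 = 1/2.

1/2


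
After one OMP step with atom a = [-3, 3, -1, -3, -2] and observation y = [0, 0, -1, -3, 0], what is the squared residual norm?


a^T a = 32.
a^T y = 10.
coeff = 10/32 = 5/16.
||r||^2 = 55/8.

55/8


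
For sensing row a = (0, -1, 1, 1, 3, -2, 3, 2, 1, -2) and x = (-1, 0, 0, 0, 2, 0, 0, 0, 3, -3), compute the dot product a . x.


Non-zero terms: ['0*-1', '3*2', '1*3', '-2*-3']
Products: [0, 6, 3, 6]
y = sum = 15.

15


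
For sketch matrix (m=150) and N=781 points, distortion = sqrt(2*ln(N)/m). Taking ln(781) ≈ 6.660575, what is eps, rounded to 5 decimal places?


ln(781) ≈ 6.660575.
2*ln(N)/m ≈ 2*6.660575/150 ≈ 0.08880767.
eps = sqrt(0.08880767) ≈ 0.2980062 ≈ 0.29801.

0.29801


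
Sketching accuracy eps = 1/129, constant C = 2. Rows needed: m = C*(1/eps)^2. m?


1/eps = 129.
(1/eps)^2 = 16641.
m = 2*16641 = 33282.

33282


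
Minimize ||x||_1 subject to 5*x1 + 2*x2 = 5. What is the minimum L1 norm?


Axis intercepts:
  x1 = 1, x2 = 0: L1 = 1
  x1 = 0, x2 = 5/2: L1 = 5/2
x* = (1, 0)
||x*||_1 = 1.

1


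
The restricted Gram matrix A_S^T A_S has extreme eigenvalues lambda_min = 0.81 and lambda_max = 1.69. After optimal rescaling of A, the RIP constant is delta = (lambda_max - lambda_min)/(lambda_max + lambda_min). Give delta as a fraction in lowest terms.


lambda_max - lambda_min = 1.69 - 0.81 = 0.88.
lambda_max + lambda_min = 1.69 + 0.81 = 2.50.
delta = 0.88/2.50 = 88/250 = 44/125.

44/125


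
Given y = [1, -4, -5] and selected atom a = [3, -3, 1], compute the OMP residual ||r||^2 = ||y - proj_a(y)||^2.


a^T a = 19.
a^T y = 10.
coeff = 10/19 = 10/19.
||r||^2 = 698/19.

698/19


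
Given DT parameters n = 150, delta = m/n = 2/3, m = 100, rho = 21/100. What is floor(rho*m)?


m = 2/3*150 = 100.
rho = 21/100.
rho*m = 21/100*100 = 21.
k = floor(21) = 21.

21


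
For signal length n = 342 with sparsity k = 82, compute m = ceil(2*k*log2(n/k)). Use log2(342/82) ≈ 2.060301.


log2(n/k) = log2(342/82) ≈ 2.060301.
2*k*log2(n/k) ≈ 2*82*2.060301 = 337.889364.
m = ceil(337.889364) = 338.

338


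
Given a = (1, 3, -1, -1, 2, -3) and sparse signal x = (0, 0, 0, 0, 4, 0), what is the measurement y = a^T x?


Non-zero terms: ['2*4']
Products: [8]
y = sum = 8.

8


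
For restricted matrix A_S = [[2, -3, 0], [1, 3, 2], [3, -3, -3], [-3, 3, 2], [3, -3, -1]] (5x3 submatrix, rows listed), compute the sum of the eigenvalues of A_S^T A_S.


Sum of eigenvalues of A_S^T A_S = trace(A_S^T A_S) = sum of squared column norms of A_S.
A_S^T A_S diagonal: [32, 45, 18].
trace = 32 + 45 + 18 = 95.

95


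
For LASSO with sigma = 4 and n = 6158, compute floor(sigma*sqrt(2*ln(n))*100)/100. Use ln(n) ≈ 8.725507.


ln(6158) ≈ 8.725507.
2*ln(n) ≈ 17.451014.
sqrt(2*ln(n)) ≈ sqrt(17.451014) ≈ 4.177441.
lambda ≈ 4*4.177441 = 16.709764.
floor(lambda*100)/100 = 16.70.

16.70


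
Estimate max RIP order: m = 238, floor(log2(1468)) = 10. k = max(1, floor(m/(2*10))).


floor(log2(1468)) = 10.
2*10 = 20.
m/(2*floor(log2(n))) = 238/20 ≈ 11.9.
floor = 11.
k = max(1, 11) = 11.

11


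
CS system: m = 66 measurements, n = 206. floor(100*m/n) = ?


100*m/n = 100*66/206 ≈ 32.0388.
floor = 32.

32


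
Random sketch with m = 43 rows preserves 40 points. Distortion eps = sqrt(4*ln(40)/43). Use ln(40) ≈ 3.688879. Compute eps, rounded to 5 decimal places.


ln(40) ≈ 3.688879.
4*ln(N)/m ≈ 4*3.688879/43 ≈ 0.34315153.
eps = sqrt(0.34315153) ≈ 0.5857914 ≈ 0.58579.

0.58579


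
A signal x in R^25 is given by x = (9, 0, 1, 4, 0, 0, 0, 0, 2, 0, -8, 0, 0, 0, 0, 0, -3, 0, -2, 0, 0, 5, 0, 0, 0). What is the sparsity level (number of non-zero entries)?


Non-zero positions: [0, 2, 3, 8, 10, 16, 18, 21].
Sparsity = 8.

8


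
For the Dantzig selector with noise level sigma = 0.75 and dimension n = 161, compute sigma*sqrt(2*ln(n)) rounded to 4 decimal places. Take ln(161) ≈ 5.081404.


ln(161) ≈ 5.081404.
2*ln(n) ≈ 10.162808.
sqrt(2*ln(n)) ≈ sqrt(10.162808) ≈ 3.187916.
threshold ≈ 0.75*3.187916 = 2.390937 ≈ 2.3909.

2.3909


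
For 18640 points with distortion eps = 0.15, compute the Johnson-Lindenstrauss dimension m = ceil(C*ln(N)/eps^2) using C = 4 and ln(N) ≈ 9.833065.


ln(18640) ≈ 9.833065.
eps^2 = 0.15^2 = 0.0225.
C*ln(N)/eps^2 ≈ 4*9.833065/0.0225 ≈ 1748.1004.
m = ceil(1748.1004) = 1749.

1749


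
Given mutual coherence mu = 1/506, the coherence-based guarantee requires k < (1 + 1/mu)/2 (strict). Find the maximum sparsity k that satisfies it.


1/mu = 506.
1 + 1/mu = 507.
(1 + 1/mu)/2 = 253.5 is not an integer, so k_max = floor(253.5) = 253.

253


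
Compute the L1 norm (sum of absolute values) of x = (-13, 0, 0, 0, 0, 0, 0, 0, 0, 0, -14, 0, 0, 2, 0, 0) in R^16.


Non-zero entries: [(0, -13), (10, -14), (13, 2)]
Absolute values: [13, 14, 2]
||x||_1 = sum = 29.

29


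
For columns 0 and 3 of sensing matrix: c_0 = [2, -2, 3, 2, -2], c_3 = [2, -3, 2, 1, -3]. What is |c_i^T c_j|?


Inner product: 2*2 + -2*-3 + 3*2 + 2*1 + -2*-3
Products: [4, 6, 6, 2, 6]
Sum = 24.
|dot| = 24.

24


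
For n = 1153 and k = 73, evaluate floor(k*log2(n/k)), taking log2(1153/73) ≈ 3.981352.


log2(n/k) = log2(1153/73) ≈ 3.981352.
k*log2(n/k) ≈ 73*3.981352 = 290.638696.
floor(290.638696) = 290.

290


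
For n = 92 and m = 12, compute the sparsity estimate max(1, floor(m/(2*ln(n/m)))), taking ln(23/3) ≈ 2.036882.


n/m = 92/12 = 23/3.
ln(n/m) ≈ 2.036882.
2*ln(n/m) ≈ 4.073764.
m/(2*ln(n/m)) ≈ 12/4.073764 ≈ 2.9457.
floor = 2.
k_max = max(1, 2) = 2.

2


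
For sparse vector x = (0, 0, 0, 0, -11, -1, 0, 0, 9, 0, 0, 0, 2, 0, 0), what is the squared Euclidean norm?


Non-zero entries: [(4, -11), (5, -1), (8, 9), (12, 2)]
Squares: [121, 1, 81, 4]
||x||_2^2 = sum = 207.

207


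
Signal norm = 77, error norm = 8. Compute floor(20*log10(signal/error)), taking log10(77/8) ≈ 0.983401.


||x||/||e|| = 77/8.
log10(77/8) ≈ 0.983401.
20*log10(||x||/||e||) ≈ 20*0.983401 = 19.66802.
floor(19.66802) = 19.

19


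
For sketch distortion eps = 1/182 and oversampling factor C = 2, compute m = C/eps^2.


1/eps = 182.
(1/eps)^2 = 33124.
m = 2*33124 = 66248.

66248


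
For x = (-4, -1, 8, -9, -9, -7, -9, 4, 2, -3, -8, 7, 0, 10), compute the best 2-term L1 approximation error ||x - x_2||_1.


Sorted |x_i| descending: [10, 9, 9, 9, 8, 8, 7, 7, 4, 4, 3, 2, 1, 0]
Keep top 2: [10, 9]
Tail entries: [9, 9, 8, 8, 7, 7, 4, 4, 3, 2, 1, 0]
L1 error = sum of tail = 62.

62


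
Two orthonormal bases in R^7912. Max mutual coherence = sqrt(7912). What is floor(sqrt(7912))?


88^2 = 7744 <= 7912 < 7921 = 89^2, so 88 <= sqrt(7912) < 89.
floor(sqrt(7912)) = 88.

88


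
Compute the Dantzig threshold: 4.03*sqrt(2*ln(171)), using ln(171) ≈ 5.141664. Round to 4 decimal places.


ln(171) ≈ 5.141664.
2*ln(n) ≈ 10.283328.
sqrt(2*ln(n)) ≈ sqrt(10.283328) ≈ 3.206763.
threshold ≈ 4.03*3.206763 = 12.92325489 ≈ 12.9233.

12.9233


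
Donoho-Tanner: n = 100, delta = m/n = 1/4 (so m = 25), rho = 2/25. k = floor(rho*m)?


m = 1/4*100 = 25.
rho = 2/25.
rho*m = 2/25*25 = 2.
k = floor(2) = 2.

2


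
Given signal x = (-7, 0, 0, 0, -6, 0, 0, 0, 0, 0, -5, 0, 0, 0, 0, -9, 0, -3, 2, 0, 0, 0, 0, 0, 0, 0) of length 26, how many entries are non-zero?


Non-zero positions: [0, 4, 10, 15, 17, 18].
Sparsity = 6.

6


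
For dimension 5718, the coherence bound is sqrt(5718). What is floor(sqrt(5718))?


75^2 = 5625 <= 5718 < 5776 = 76^2, so 75 <= sqrt(5718) < 76.
floor(sqrt(5718)) = 75.

75


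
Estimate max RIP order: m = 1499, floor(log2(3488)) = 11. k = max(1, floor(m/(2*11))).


floor(log2(3488)) = 11.
2*11 = 22.
m/(2*floor(log2(n))) = 1499/22 ≈ 68.1364.
floor = 68.
k = max(1, 68) = 68.

68


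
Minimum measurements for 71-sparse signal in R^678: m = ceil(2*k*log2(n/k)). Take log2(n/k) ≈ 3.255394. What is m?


log2(n/k) = log2(678/71) ≈ 3.255394.
2*k*log2(n/k) ≈ 2*71*3.255394 = 462.265948.
m = ceil(462.265948) = 463.

463


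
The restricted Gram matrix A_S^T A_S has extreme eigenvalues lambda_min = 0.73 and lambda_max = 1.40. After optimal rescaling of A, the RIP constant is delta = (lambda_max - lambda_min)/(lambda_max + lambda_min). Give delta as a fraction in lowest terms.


lambda_max - lambda_min = 1.40 - 0.73 = 0.67.
lambda_max + lambda_min = 1.40 + 0.73 = 2.13.
delta = 0.67/2.13 = 67/213.

67/213


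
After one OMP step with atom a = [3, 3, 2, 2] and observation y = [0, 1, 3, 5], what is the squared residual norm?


a^T a = 26.
a^T y = 19.
coeff = 19/26 = 19/26.
||r||^2 = 549/26.

549/26


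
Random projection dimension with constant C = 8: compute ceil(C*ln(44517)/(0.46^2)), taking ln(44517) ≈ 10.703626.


ln(44517) ≈ 10.703626.
eps^2 = 0.46^2 = 0.2116.
C*ln(N)/eps^2 ≈ 8*10.703626/0.2116 ≈ 404.674.
m = ceil(404.674) = 405.

405


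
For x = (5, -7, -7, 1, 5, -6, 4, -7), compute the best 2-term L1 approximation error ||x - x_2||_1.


Sorted |x_i| descending: [7, 7, 7, 6, 5, 5, 4, 1]
Keep top 2: [7, 7]
Tail entries: [7, 6, 5, 5, 4, 1]
L1 error = sum of tail = 28.

28


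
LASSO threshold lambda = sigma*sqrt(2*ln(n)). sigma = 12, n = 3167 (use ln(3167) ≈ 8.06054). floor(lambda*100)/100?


ln(3167) ≈ 8.06054.
2*ln(n) ≈ 16.12108.
sqrt(2*ln(n)) ≈ sqrt(16.12108) ≈ 4.015106.
lambda ≈ 12*4.015106 = 48.181272.
floor(lambda*100)/100 = 48.18.

48.18


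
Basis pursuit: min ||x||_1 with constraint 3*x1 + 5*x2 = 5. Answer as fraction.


Axis intercepts:
  x1 = 5/3, x2 = 0: L1 = 5/3
  x1 = 0, x2 = 1: L1 = 1
x* = (0, 1)
||x*||_1 = 1.

1


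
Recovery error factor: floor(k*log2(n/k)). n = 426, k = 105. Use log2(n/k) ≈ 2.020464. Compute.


log2(n/k) = log2(426/105) ≈ 2.020464.
k*log2(n/k) ≈ 105*2.020464 = 212.14872.
floor(212.14872) = 212.

212


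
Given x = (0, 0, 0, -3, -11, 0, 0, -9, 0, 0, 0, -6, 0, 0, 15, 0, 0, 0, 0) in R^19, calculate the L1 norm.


Non-zero entries: [(3, -3), (4, -11), (7, -9), (11, -6), (14, 15)]
Absolute values: [3, 11, 9, 6, 15]
||x||_1 = sum = 44.

44


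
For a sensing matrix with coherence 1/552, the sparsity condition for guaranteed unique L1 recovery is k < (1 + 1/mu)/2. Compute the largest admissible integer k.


1/mu = 552.
1 + 1/mu = 553.
(1 + 1/mu)/2 = 276.5 is not an integer, so k_max = floor(276.5) = 276.

276


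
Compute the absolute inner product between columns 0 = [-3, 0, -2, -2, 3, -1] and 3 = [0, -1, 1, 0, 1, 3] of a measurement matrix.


Inner product: -3*0 + 0*-1 + -2*1 + -2*0 + 3*1 + -1*3
Products: [0, 0, -2, 0, 3, -3]
Sum = -2.
|dot| = 2.

2


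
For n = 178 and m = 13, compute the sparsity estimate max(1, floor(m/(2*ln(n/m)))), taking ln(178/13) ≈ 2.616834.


n/m = 178/13.
ln(n/m) ≈ 2.616834.
2*ln(n/m) ≈ 5.233668.
m/(2*ln(n/m)) ≈ 13/5.233668 ≈ 2.4839.
floor = 2.
k_max = max(1, 2) = 2.

2


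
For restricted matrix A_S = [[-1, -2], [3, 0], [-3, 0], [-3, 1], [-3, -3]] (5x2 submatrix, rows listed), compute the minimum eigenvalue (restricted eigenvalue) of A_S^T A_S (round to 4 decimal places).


A_S^T A_S = [[37, 8], [8, 14]].
trace = 51.
det = 454.
disc = trace^2 - 4*det = 2601 - 4*454 = 785.
sqrt(785) ≈ 28.017851.
lam_min = (51 - sqrt(785))/2 ≈ (51 - 28.017851)/2 = 11.4910745 ≈ 11.4911.

11.4911


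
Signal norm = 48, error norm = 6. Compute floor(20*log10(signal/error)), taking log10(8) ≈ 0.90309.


||x||/||e|| = 48/6 = 8.
log10(8) ≈ 0.90309.
20*log10(||x||/||e||) ≈ 20*0.90309 = 18.0618.
floor(18.0618) = 18.

18


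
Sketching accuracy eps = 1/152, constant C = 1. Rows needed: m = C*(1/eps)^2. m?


1/eps = 152.
(1/eps)^2 = 23104.
m = 1*23104 = 23104.

23104


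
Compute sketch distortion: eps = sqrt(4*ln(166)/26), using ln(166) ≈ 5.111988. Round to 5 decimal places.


ln(166) ≈ 5.111988.
4*ln(N)/m ≈ 4*5.111988/26 ≈ 0.78645969.
eps = sqrt(0.78645969) ≈ 0.8868256 ≈ 0.88683.

0.88683


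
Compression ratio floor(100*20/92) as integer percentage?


100*m/n = 100*20/92 ≈ 21.7391.
floor = 21.

21


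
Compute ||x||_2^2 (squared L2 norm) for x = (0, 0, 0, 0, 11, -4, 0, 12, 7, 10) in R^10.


Non-zero entries: [(4, 11), (5, -4), (7, 12), (8, 7), (9, 10)]
Squares: [121, 16, 144, 49, 100]
||x||_2^2 = sum = 430.

430


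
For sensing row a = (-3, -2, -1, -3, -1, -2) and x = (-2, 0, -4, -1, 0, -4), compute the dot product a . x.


Non-zero terms: ['-3*-2', '-1*-4', '-3*-1', '-2*-4']
Products: [6, 4, 3, 8]
y = sum = 21.

21


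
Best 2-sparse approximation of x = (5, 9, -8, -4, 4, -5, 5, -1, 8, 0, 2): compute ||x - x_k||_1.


Sorted |x_i| descending: [9, 8, 8, 5, 5, 5, 4, 4, 2, 1, 0]
Keep top 2: [9, 8]
Tail entries: [8, 5, 5, 5, 4, 4, 2, 1, 0]
L1 error = sum of tail = 34.

34


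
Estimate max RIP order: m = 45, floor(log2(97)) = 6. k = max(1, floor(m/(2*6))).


floor(log2(97)) = 6.
2*6 = 12.
m/(2*floor(log2(n))) = 45/12 ≈ 3.75.
floor = 3.
k = max(1, 3) = 3.

3


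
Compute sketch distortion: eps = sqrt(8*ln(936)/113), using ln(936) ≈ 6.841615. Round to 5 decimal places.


ln(936) ≈ 6.841615.
8*ln(N)/m ≈ 8*6.841615/113 ≈ 0.48436212.
eps = sqrt(0.48436212) ≈ 0.6959613 ≈ 0.69596.

0.69596


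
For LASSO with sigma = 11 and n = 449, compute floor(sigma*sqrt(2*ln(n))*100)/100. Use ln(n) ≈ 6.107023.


ln(449) ≈ 6.107023.
2*ln(n) ≈ 12.214046.
sqrt(2*ln(n)) ≈ sqrt(12.214046) ≈ 3.49486.
lambda ≈ 11*3.49486 = 38.44346.
floor(lambda*100)/100 = 38.44.

38.44


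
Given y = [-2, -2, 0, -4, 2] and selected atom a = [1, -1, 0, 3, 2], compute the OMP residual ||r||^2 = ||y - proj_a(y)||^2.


a^T a = 15.
a^T y = -8.
coeff = -8/15 = -8/15.
||r||^2 = 356/15.

356/15


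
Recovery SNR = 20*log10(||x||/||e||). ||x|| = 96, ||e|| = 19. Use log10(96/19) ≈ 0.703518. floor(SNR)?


||x||/||e|| = 96/19.
log10(96/19) ≈ 0.703518.
20*log10(||x||/||e||) ≈ 20*0.703518 = 14.07036.
floor(14.07036) = 14.

14


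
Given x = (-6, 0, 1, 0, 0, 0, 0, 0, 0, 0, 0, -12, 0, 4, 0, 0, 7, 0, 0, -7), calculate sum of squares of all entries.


Non-zero entries: [(0, -6), (2, 1), (11, -12), (13, 4), (16, 7), (19, -7)]
Squares: [36, 1, 144, 16, 49, 49]
||x||_2^2 = sum = 295.

295


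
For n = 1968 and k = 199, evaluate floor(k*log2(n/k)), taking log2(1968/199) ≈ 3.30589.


log2(n/k) = log2(1968/199) ≈ 3.30589.
k*log2(n/k) ≈ 199*3.30589 = 657.87211.
floor(657.87211) = 657.

657


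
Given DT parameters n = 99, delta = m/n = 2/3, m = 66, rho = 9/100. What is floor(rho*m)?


m = 2/3*99 = 66.
rho = 9/100.
rho*m = 9/100*66 = 5.94.
k = floor(5.94) = 5.

5


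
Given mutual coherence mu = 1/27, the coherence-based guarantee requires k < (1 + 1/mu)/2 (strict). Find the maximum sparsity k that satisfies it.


1/mu = 27.
1 + 1/mu = 28.
(1 + 1/mu)/2 = 14 is an integer and the inequality is strict, so k_max = 14 - 1 = 13.

13


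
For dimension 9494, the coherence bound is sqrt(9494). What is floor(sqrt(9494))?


97^2 = 9409 <= 9494 < 9604 = 98^2, so 97 <= sqrt(9494) < 98.
floor(sqrt(9494)) = 97.

97


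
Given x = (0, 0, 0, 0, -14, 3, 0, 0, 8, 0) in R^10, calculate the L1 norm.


Non-zero entries: [(4, -14), (5, 3), (8, 8)]
Absolute values: [14, 3, 8]
||x||_1 = sum = 25.

25


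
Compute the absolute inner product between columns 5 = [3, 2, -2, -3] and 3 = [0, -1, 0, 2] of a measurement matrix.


Inner product: 3*0 + 2*-1 + -2*0 + -3*2
Products: [0, -2, 0, -6]
Sum = -8.
|dot| = 8.

8


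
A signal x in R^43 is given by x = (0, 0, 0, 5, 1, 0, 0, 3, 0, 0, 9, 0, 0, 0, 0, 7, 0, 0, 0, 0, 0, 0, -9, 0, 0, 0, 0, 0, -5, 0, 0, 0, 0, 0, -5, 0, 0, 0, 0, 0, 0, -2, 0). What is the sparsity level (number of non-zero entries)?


Non-zero positions: [3, 4, 7, 10, 15, 22, 28, 34, 41].
Sparsity = 9.

9


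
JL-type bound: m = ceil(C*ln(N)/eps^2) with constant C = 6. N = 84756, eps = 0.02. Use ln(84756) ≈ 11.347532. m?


ln(84756) ≈ 11.347532.
eps^2 = 0.02^2 = 0.0004.
C*ln(N)/eps^2 ≈ 6*11.347532/0.0004 ≈ 170212.98.
m = ceil(170212.98) = 170213.

170213


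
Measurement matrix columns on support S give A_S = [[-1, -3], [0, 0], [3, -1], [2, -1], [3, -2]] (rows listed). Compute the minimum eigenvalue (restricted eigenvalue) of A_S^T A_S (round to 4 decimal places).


A_S^T A_S = [[23, -8], [-8, 15]].
trace = 38.
det = 281.
disc = trace^2 - 4*det = 1444 - 4*281 = 320.
sqrt(320) ≈ 17.888544.
lam_min = (38 - sqrt(320))/2 ≈ (38 - 17.888544)/2 = 10.055728 ≈ 10.0557.

10.0557


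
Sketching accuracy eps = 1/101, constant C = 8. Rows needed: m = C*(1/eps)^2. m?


1/eps = 101.
(1/eps)^2 = 10201.
m = 8*10201 = 81608.

81608


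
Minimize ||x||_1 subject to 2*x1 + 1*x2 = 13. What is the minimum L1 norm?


Axis intercepts:
  x1 = 13/2, x2 = 0: L1 = 13/2
  x1 = 0, x2 = 13: L1 = 13
x* = (13/2, 0)
||x*||_1 = 13/2.

13/2


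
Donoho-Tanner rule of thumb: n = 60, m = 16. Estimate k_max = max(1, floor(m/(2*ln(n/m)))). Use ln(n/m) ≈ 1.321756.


n/m = 60/16 = 15/4.
ln(n/m) ≈ 1.321756.
2*ln(n/m) ≈ 2.643512.
m/(2*ln(n/m)) ≈ 16/2.643512 ≈ 6.0526.
floor = 6.
k_max = max(1, 6) = 6.

6


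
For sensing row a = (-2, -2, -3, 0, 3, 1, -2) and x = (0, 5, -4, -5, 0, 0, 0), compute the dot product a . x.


Non-zero terms: ['-2*5', '-3*-4', '0*-5']
Products: [-10, 12, 0]
y = sum = 2.

2


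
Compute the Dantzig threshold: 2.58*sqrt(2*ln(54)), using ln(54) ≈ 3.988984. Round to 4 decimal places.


ln(54) ≈ 3.988984.
2*ln(n) ≈ 7.977968.
sqrt(2*ln(n)) ≈ sqrt(7.977968) ≈ 2.82453.
threshold ≈ 2.58*2.82453 = 7.2872874 ≈ 7.2873.

7.2873


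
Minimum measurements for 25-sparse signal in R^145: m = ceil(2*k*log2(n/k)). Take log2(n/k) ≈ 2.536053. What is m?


log2(n/k) = log2(145/25) ≈ 2.536053.
2*k*log2(n/k) ≈ 2*25*2.536053 = 126.80265.
m = ceil(126.80265) = 127.

127


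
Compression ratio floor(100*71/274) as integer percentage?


100*m/n = 100*71/274 ≈ 25.9124.
floor = 25.

25


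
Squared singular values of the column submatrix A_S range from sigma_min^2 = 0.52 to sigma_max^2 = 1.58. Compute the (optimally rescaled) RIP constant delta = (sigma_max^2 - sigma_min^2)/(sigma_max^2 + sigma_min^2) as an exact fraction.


lambda_max - lambda_min = 1.58 - 0.52 = 1.06.
lambda_max + lambda_min = 1.58 + 0.52 = 2.10.
delta = 1.06/2.10 = 106/210 = 53/105.

53/105


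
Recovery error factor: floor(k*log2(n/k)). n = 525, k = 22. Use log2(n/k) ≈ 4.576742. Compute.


log2(n/k) = log2(525/22) ≈ 4.576742.
k*log2(n/k) ≈ 22*4.576742 = 100.688324.
floor(100.688324) = 100.

100


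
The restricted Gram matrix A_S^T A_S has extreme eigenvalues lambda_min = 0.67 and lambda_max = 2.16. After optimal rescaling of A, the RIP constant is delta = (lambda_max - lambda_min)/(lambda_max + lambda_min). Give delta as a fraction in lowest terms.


lambda_max - lambda_min = 2.16 - 0.67 = 1.49.
lambda_max + lambda_min = 2.16 + 0.67 = 2.83.
delta = 1.49/2.83 = 149/283.

149/283


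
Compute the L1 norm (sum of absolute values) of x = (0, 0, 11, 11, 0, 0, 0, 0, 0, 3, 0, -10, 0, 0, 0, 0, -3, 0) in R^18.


Non-zero entries: [(2, 11), (3, 11), (9, 3), (11, -10), (16, -3)]
Absolute values: [11, 11, 3, 10, 3]
||x||_1 = sum = 38.

38


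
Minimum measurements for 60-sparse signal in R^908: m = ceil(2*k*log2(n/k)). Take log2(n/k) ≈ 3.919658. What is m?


log2(n/k) = log2(908/60) ≈ 3.919658.
2*k*log2(n/k) ≈ 2*60*3.919658 = 470.35896.
m = ceil(470.35896) = 471.

471


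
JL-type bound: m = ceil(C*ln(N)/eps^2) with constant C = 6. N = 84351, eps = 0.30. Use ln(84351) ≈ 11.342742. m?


ln(84351) ≈ 11.342742.
eps^2 = 0.30^2 = 0.09.
C*ln(N)/eps^2 ≈ 6*11.342742/0.09 ≈ 756.1828.
m = ceil(756.1828) = 757.

757


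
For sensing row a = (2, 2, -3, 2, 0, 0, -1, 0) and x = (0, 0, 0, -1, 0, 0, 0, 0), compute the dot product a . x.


Non-zero terms: ['2*-1']
Products: [-2]
y = sum = -2.

-2


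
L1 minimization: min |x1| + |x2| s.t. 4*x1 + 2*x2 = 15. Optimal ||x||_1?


Axis intercepts:
  x1 = 15/4, x2 = 0: L1 = 15/4
  x1 = 0, x2 = 15/2: L1 = 15/2
x* = (15/4, 0)
||x*||_1 = 15/4.

15/4


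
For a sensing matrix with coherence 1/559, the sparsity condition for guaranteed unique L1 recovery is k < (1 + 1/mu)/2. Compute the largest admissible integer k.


1/mu = 559.
1 + 1/mu = 560.
(1 + 1/mu)/2 = 280 is an integer and the inequality is strict, so k_max = 280 - 1 = 279.

279


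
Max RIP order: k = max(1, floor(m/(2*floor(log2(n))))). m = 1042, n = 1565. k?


floor(log2(1565)) = 10.
2*10 = 20.
m/(2*floor(log2(n))) = 1042/20 ≈ 52.1.
floor = 52.
k = max(1, 52) = 52.

52


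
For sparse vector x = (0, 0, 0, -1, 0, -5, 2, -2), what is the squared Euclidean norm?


Non-zero entries: [(3, -1), (5, -5), (6, 2), (7, -2)]
Squares: [1, 25, 4, 4]
||x||_2^2 = sum = 34.

34


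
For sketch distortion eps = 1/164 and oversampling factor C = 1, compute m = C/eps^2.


1/eps = 164.
(1/eps)^2 = 26896.
m = 1*26896 = 26896.

26896


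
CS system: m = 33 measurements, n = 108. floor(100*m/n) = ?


100*m/n = 100*33/108 ≈ 30.5556.
floor = 30.

30
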